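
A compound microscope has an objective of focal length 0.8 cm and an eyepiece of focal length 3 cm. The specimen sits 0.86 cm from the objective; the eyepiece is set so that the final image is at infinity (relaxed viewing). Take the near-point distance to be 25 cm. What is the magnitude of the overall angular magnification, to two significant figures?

Objective: 1/d_i = 1/f_obj - 1/d_o = 1/0.8 - 1/0.86 = 0.08721 cm^-1, so d_i = 11.467 cm.
m_obj = -d_i/d_o = -11.467/0.86 = -13.333.
Eyepiece angular magnification (image at infinity): M_eye = D/f_e = 25/3 = 8.333.
Overall M = m_obj x M_eye = (-13.333)(8.333) = -111.11.
|M| = 111.11.

110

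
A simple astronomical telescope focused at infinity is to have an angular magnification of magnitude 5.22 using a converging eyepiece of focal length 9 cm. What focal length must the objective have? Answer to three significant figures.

|M| = f_obj/|f_eye|, so f_obj = |M| x |f_eye| = 5.22 x 9 = 46.980 cm.

47.0 cm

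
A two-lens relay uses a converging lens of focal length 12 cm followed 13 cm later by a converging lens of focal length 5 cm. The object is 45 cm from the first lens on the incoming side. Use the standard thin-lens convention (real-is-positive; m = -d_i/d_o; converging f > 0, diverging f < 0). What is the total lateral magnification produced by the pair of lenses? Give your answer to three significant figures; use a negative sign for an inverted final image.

Applying the thin-lens equation to the first lens, 1/12 = 1/45 + 1/d_i1, which gives d_i1 = 16.364 cm.
Its lateral magnification is m_1 = -d_i1/d_o1 = -(16.364)/45 = -0.3636.
This image would form 16.364 cm past lens 1, i.e. 3.364 cm beyond lens 2, so it is a virtual object for lens 2: d_o2 = 13 - 16.364 = -3.364 cm.
Applying the thin-lens equation again with f_2 = 5 cm and d_o2 = -3.364 cm gives d_i2 = 2.011 cm.
m_2 = -(2.011)/(-3.364) = 0.5978.
The system's lateral magnification is m_1 m_2 = (-0.3636)(0.5978) = -0.2174.

-0.217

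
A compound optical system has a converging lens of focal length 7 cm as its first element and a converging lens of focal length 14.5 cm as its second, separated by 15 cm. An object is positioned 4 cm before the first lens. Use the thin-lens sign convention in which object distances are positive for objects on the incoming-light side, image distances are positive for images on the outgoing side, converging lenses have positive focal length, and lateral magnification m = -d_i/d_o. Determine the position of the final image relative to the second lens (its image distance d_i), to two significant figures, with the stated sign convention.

Applying the thin-lens equation to the first lens, 1/7 = 1/4 + 1/d_i1, which gives d_i1 = -9.333 cm.
With d_i1 < 0 the first image is virtual and lies on the object side; the object distance for lens 2 is d_o2 = 15 - (-9.333) = 24.333 cm.
Applying the thin-lens equation again with f_2 = 14.5 cm and d_o2 = 24.333 cm gives d_i2 = 35.881 cm.

36 cm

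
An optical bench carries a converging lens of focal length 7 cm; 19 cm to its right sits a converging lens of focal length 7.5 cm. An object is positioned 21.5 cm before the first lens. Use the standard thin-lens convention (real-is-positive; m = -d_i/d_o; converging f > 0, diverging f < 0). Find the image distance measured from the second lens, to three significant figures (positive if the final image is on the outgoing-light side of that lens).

57.7 cm

First lens: d_i1 = 1/(1/7 - 1/21.5) = 10.379 cm.
That image sits 8.621 cm in front of the second lens, so d_o2 = 8.621 cm.
Second lens: d_i2 = 1/(1/7.5 - 1/(8.621)) = 57.692 cm.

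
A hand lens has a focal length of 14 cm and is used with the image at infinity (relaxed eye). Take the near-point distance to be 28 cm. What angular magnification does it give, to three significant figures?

M = D/f = 28/14 = 2.000.

2.00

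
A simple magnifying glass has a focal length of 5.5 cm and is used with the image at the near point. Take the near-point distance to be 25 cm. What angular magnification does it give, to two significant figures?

5.5

M = 1 + D/f = 1 + 25/5.5 = 5.545.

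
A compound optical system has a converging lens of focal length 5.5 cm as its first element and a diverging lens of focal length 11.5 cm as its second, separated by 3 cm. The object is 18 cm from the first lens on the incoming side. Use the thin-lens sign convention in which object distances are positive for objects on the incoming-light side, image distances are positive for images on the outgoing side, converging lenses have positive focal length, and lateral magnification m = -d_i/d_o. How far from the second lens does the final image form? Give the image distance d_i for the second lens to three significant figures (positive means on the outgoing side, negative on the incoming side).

Lens 1: 1/d_i1 = 1/f_1 - 1/d_o1 = 1/5.5 - 1/18 = 0.12626 cm^-1, so d_i1 = 7.920 cm.
Since 7.920 cm > 3 cm, the first image lies past the second lens and serves as a virtual object: d_o2 = L - d_i1 = -4.920 cm.
Lens 2: 1/d_i2 = 1/f_2 - 1/d_o2 = 1/(-11.5) - 1/(-4.920) = 0.11630 cm^-1, so d_i2 = 8.599 cm.

8.60 cm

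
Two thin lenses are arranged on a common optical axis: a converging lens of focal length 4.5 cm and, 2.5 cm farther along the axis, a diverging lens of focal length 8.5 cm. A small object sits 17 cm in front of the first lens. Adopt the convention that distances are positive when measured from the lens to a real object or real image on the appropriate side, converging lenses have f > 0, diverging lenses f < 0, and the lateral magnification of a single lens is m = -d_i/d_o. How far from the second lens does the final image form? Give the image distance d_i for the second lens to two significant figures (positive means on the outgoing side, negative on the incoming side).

First lens: d_i1 = 1/(1/4.5 - 1/17) = 6.120 cm.
Since 6.120 cm > 2.5 cm, the first image lies past the second lens and serves as a virtual object: d_o2 = L - d_i1 = -3.620 cm.
Second lens: d_i2 = 1/(1/(-8.5) - 1/(-3.620)) = 6.305 cm.

6.3 cm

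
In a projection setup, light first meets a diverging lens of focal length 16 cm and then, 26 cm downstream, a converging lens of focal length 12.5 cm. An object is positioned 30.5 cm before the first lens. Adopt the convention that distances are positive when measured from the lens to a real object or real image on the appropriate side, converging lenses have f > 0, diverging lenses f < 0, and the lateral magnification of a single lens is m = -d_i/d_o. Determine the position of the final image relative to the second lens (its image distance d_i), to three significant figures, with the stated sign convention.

Lens 1: 1/d_i1 = 1/f_1 - 1/d_o1 = 1/(-16) - 1/30.5 = -0.09529 cm^-1, so d_i1 = -10.495 cm.
With d_i1 < 0 the first image is virtual and lies on the object side; the object distance for lens 2 is d_o2 = 26 - (-10.495) = 36.495 cm.
Lens 2: 1/d_i2 = 1/f_2 - 1/d_o2 = 1/12.5 - 1/(36.495) = 0.05260 cm^-1, so d_i2 = 19.012 cm.

19.0 cm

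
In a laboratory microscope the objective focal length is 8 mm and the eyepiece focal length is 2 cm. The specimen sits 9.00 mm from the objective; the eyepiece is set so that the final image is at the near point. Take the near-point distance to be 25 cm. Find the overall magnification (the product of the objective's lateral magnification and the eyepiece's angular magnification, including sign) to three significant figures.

-108

Convert to cm: f_obj = 8 mm = 0.8 cm; d_o = 9.00 mm = 0.90 cm.
Objective: 1/d_i = 1/f_obj - 1/d_o = 1/0.8 - 1/0.90 = 0.13889 cm^-1, so d_i = 7.200 cm.
m_obj = -d_i/d_o = -7.200/0.90 = -8.000.
Eyepiece angular magnification (image at near point): M_eye = 1 + D/f_e = 1 + 25/2 = 13.500.
Overall M = m_obj x M_eye = (-8.000)(13.500) = -108.00.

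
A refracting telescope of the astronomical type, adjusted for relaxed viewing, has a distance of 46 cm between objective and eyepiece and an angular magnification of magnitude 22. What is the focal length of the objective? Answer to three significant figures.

In normal adjustment the tube length equals f_obj + f_eye and |M| = f_obj/f_eye.
So f_obj = 22 f_eye and 22 f_eye + f_eye = 46 cm, giving f_eye = 46/23 = 2.000 cm and f_obj = 44.000 cm.

44.0 cm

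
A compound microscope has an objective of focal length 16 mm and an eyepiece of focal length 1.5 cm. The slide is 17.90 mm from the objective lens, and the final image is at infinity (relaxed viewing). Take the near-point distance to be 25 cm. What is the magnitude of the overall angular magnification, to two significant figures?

140

Convert to cm: f_obj = 16 mm = 1.6 cm; d_o = 17.90 mm = 1.79 cm.
Objective: 1/d_i = 1/f_obj - 1/d_o = 1/1.6 - 1/1.79 = 0.06634 cm^-1, so d_i = 15.074 cm.
m_obj = -d_i/d_o = -15.074/1.79 = -8.421.
Eyepiece angular magnification (image at infinity): M_eye = D/f_e = 25/1.5 = 16.667.
Overall M = m_obj x M_eye = (-8.421)(16.667) = -140.35.
|M| = 140.35.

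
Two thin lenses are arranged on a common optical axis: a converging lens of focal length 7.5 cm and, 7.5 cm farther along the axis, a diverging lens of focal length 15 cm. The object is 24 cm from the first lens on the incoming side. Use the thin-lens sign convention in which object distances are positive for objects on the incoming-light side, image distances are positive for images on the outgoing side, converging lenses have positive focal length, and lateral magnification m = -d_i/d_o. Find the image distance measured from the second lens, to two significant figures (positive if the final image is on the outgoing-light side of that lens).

4.4 cm

Applying the thin-lens equation to the first lens, 1/7.5 = 1/24 + 1/d_i1, which gives d_i1 = 10.909 cm.
This image would form 10.909 cm past lens 1, i.e. 3.409 cm beyond lens 2, so it is a virtual object for lens 2: d_o2 = 7.5 - 10.909 = -3.409 cm.
Applying the thin-lens equation again with f_2 = -15 cm and d_o2 = -3.409 cm gives d_i2 = 4.412 cm.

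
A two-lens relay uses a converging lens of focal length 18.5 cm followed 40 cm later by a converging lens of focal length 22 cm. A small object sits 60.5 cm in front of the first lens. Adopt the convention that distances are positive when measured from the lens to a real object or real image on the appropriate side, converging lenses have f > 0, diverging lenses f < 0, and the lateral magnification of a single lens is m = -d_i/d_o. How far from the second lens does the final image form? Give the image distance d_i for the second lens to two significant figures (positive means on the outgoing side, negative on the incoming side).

-34 cm

Applying the thin-lens equation to the first lens, 1/18.5 = 1/60.5 + 1/d_i1, which gives d_i1 = 26.649 cm.
The intermediate image is 26.649 cm to the right of lens 1, so d_o2 = L - d_i1 = 40 - 26.649 = 13.351 cm.
Applying the thin-lens equation again with f_2 = 22 cm and d_o2 = 13.351 cm gives d_i2 = -33.961 cm.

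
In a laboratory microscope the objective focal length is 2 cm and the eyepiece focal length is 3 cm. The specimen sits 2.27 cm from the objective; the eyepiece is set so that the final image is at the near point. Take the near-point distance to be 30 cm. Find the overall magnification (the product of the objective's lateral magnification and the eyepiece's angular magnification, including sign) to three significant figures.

-81.5

Objective: 1/d_i = 1/f_obj - 1/d_o = 1/2 - 1/2.27 = 0.05947 cm^-1, so d_i = 16.815 cm.
m_obj = -d_i/d_o = -16.815/2.27 = -7.407.
Eyepiece angular magnification (image at near point): M_eye = 1 + D/f_e = 1 + 30/3 = 11.000.
Overall M = m_obj x M_eye = (-7.407)(11.000) = -81.48.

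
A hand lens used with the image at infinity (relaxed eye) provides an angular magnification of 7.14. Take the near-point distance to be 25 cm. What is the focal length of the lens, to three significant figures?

3.50 cm

For the image at infinity, M = D/f.
f = D/M = 25/7.14 = 3.501 cm.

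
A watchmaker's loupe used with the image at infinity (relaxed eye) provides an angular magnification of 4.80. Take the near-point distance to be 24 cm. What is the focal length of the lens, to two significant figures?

5.0 cm

For the image at infinity, M = D/f.
f = D/M = 24/4.8 = 5.000 cm.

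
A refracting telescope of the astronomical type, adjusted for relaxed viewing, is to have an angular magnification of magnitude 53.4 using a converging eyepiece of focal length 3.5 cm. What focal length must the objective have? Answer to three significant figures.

187 cm

|M| = f_obj/|f_eye|, so f_obj = |M| x |f_eye| = 53.4 x 3.5 = 186.900 cm.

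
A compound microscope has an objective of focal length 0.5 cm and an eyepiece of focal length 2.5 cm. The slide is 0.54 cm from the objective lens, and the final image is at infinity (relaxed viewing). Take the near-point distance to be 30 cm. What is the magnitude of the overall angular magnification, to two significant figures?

150

Objective: 1/d_i = 1/f_obj - 1/d_o = 1/0.5 - 1/0.54 = 0.14815 cm^-1, so d_i = 6.750 cm.
m_obj = -d_i/d_o = -6.750/0.54 = -12.500.
Eyepiece angular magnification (image at infinity): M_eye = D/f_e = 30/2.5 = 12.000.
Overall M = m_obj x M_eye = (-12.500)(12.000) = -150.00.
|M| = 150.00.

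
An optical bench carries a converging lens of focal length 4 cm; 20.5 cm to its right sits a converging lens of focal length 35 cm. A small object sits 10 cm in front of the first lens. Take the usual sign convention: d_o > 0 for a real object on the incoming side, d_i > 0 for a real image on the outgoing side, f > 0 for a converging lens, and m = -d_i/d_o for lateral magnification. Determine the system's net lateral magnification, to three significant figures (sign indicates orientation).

Lens 1: 1/d_i1 = 1/f_1 - 1/d_o1 = 1/4 - 1/10 = 0.15000 cm^-1, so d_i1 = 6.667 cm.
m_1 = -(6.667)/10 = -0.6667.
That image sits 13.833 cm in front of the second lens, so d_o2 = 13.833 cm.
Lens 2: 1/d_i2 = 1/f_2 - 1/d_o2 = 1/35 - 1/(13.833) = -0.04372 cm^-1, so d_i2 = -22.874 cm.
m_2 = -(-22.874)/(13.833) = 1.6535.
The system's lateral magnification is m_1 m_2 = (-0.6667)(1.6535) = -1.1024.

-1.10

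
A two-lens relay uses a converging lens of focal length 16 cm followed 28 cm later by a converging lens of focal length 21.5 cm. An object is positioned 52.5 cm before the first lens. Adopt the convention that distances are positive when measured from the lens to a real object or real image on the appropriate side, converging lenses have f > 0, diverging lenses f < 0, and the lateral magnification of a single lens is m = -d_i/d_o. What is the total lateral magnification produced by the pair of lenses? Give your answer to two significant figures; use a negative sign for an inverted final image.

Applying the thin-lens equation to the first lens, 1/16 = 1/52.5 + 1/d_i1, which gives d_i1 = 23.014 cm.
Its lateral magnification is m_1 = -d_i1/d_o1 = -(23.014)/52.5 = -0.4384.
Object distance for lens 2: d_o2 = 28 - 23.014 = 4.986 cm.
Applying the thin-lens equation again with f_2 = 21.5 cm and d_o2 = 4.986 cm gives d_i2 = -6.492 cm.
m_2 = -(-6.492)/(4.986) = 1.3019.
The system's lateral magnification is m_1 m_2 = (-0.4384)(1.3019) = -0.5707.

-0.57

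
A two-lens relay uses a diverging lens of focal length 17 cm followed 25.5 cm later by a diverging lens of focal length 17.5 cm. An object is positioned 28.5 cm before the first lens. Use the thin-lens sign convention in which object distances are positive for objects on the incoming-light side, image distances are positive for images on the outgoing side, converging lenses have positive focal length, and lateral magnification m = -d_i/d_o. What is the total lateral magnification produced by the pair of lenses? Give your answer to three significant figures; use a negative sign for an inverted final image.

0.122

Lens 1: 1/d_i1 = 1/f_1 - 1/d_o1 = 1/(-17) - 1/28.5 = -0.09391 cm^-1, so d_i1 = -10.648 cm.
m_1 = -(-10.648)/28.5 = 0.3736.
With d_i1 < 0 the first image is virtual and lies on the object side; the object distance for lens 2 is d_o2 = 25.5 - (-10.648) = 36.148 cm.
Lens 2: 1/d_i2 = 1/f_2 - 1/d_o2 = 1/(-17.5) - 1/(36.148) = -0.08481 cm^-1, so d_i2 = -11.792 cm.
m_2 = -(-11.792)/(36.148) = 0.3262.
Overall magnification: m = m_1 m_2 = 0.1219.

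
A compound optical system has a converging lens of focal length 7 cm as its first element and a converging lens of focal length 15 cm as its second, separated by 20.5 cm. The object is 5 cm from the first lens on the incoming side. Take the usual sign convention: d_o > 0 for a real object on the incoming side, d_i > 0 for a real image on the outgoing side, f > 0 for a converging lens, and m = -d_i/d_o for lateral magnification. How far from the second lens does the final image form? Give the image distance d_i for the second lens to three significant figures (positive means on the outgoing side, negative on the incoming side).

Applying the thin-lens equation to the first lens, 1/7 = 1/5 + 1/d_i1, which gives d_i1 = -17.500 cm.
With d_i1 < 0 the first image is virtual and lies on the object side; the object distance for lens 2 is d_o2 = 20.5 - (-17.500) = 38.000 cm.
Applying the thin-lens equation again with f_2 = 15 cm and d_o2 = 38.000 cm gives d_i2 = 24.783 cm.

24.8 cm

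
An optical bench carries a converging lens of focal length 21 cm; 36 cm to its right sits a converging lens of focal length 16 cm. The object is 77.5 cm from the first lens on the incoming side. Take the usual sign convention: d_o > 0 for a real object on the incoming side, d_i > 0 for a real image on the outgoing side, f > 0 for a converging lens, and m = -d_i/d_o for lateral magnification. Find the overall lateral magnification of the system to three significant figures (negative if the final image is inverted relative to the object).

First lens: d_i1 = 1/(1/21 - 1/77.5) = 28.805 cm.
m_1 = -(28.805)/77.5 = -0.3717.
That image sits 7.195 cm in front of the second lens, so d_o2 = 7.195 cm.
Second lens: d_i2 = 1/(1/16 - 1/(7.195)) = -13.073 cm.
m_2 = -(-13.073)/(7.195) = 1.8171.
Overall magnification: m = m_1 m_2 = -0.6754.

-0.675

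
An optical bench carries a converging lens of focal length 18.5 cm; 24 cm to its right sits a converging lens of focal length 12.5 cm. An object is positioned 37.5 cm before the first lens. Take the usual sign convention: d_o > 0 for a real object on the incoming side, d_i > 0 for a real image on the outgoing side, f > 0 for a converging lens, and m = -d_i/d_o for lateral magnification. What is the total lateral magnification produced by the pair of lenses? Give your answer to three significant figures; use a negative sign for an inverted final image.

-0.487

Lens 1: 1/d_i1 = 1/f_1 - 1/d_o1 = 1/18.5 - 1/37.5 = 0.02739 cm^-1, so d_i1 = 36.513 cm.
m_1 = -(36.513)/37.5 = -0.9737.
This image would form 36.513 cm past lens 1, i.e. 12.513 cm beyond lens 2, so it is a virtual object for lens 2: d_o2 = 24 - 36.513 = -12.513 cm.
Lens 2: 1/d_i2 = 1/f_2 - 1/d_o2 = 1/12.5 - 1/(-12.513) = 0.15992 cm^-1, so d_i2 = 6.253 cm.
m_2 = -(6.253)/(-12.513) = 0.4997.
Overall magnification: m = m_1 m_2 = -0.4866.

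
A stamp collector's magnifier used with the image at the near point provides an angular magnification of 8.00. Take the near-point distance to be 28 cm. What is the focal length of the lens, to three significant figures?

For the image at the near point, M = 1 + D/f.
f = D/(M - 1) = 28/(8.0 - 1) = 4.000 cm.

4.00 cm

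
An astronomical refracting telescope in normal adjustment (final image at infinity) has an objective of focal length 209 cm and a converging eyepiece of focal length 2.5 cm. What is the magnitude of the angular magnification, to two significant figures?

84

|M| = f_obj/|f_eye| = 209/2.5 = 83.600.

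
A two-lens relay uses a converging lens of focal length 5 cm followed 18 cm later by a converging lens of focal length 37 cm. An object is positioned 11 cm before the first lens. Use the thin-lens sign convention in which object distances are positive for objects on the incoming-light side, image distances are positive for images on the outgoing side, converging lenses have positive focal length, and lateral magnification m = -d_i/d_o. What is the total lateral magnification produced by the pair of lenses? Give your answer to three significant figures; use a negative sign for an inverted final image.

-1.09

Applying the thin-lens equation to the first lens, 1/5 = 1/11 + 1/d_i1, which gives d_i1 = 9.167 cm.
Its lateral magnification is m_1 = -d_i1/d_o1 = -(9.167)/11 = -0.8333.
That image sits 8.833 cm in front of the second lens, so d_o2 = 8.833 cm.
Applying the thin-lens equation again with f_2 = 37 cm and d_o2 = 8.833 cm gives d_i2 = -11.604 cm.
m_2 = -(-11.604)/(8.833) = 1.3136.
Overall magnification: m = m_1 m_2 = -1.0947.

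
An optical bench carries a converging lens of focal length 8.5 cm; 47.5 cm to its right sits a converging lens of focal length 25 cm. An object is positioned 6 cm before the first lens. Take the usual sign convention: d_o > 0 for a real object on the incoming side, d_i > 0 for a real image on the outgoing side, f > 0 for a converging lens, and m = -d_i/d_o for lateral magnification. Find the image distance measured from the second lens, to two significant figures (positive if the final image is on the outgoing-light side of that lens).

40 cm

First lens: d_i1 = 1/(1/8.5 - 1/6) = -20.400 cm.
With d_i1 < 0 the first image is virtual and lies on the object side; the object distance for lens 2 is d_o2 = 47.5 - (-20.400) = 67.900 cm.
Second lens: d_i2 = 1/(1/25 - 1/(67.900)) = 39.569 cm.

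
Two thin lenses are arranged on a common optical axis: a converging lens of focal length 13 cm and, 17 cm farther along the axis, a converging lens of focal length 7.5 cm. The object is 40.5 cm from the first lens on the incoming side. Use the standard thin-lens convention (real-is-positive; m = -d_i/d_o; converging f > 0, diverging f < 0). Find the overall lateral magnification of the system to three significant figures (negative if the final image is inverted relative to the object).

First lens: d_i1 = 1/(1/13 - 1/40.5) = 19.145 cm.
m_1 = -(19.145)/40.5 = -0.4727.
Since 19.145 cm > 17 cm, the first image lies past the second lens and serves as a virtual object: d_o2 = L - d_i1 = -2.145 cm.
Second lens: d_i2 = 1/(1/7.5 - 1/(-2.145)) = 1.668 cm.
m_2 = -(1.668)/(-2.145) = 0.7776.
Total m = m_1 x m_2 = (-0.4727)(0.7776) = -0.3676.

-0.368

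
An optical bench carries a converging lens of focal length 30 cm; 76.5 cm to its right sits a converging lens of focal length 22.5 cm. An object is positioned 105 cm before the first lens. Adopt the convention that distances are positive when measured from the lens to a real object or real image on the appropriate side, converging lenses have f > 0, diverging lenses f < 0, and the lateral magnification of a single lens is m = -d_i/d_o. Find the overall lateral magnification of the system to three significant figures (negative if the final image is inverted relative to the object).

First lens: d_i1 = 1/(1/30 - 1/105) = 42.000 cm.
m_1 = -(42.000)/105 = -0.4000.
That image sits 34.500 cm in front of the second lens, so d_o2 = 34.500 cm.
Second lens: d_i2 = 1/(1/22.5 - 1/(34.500)) = 64.688 cm.
m_2 = -(64.688)/(34.500) = -1.8750.
The system's lateral magnification is m_1 m_2 = (-0.4000)(-1.8750) = 0.7500.

0.750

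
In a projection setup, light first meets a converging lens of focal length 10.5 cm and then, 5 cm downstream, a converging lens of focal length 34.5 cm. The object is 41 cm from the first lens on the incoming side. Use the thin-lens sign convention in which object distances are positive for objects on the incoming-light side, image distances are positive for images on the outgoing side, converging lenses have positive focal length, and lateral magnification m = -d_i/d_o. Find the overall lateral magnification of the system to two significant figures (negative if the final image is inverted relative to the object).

-0.27

Applying the thin-lens equation to the first lens, 1/10.5 = 1/41 + 1/d_i1, which gives d_i1 = 14.115 cm.
Its lateral magnification is m_1 = -d_i1/d_o1 = -(14.115)/41 = -0.3443.
Since 14.115 cm > 5 cm, the first image lies past the second lens and serves as a virtual object: d_o2 = L - d_i1 = -9.115 cm.
Applying the thin-lens equation again with f_2 = 34.5 cm and d_o2 = -9.115 cm gives d_i2 = 7.210 cm.
m_2 = -(7.210)/(-9.115) = 0.7910.
Overall magnification: m = m_1 m_2 = -0.2723.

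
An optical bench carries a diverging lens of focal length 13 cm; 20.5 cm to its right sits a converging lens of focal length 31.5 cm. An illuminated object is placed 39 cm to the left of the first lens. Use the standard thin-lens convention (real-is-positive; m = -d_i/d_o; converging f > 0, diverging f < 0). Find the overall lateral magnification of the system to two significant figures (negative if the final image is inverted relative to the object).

6.3

Applying the thin-lens equation to the first lens, 1/(-13) = 1/39 + 1/d_i1, which gives d_i1 = -9.750 cm.
Its lateral magnification is m_1 = -d_i1/d_o1 = -(-9.750)/39 = 0.2500.
The intermediate image is virtual, 9.750 cm to the left of lens 1, so d_o2 = L - d_i1 = 20.5 - (-9.750) = 30.250 cm.
Applying the thin-lens equation again with f_2 = 31.5 cm and d_o2 = 30.250 cm gives d_i2 = -762.300 cm.
m_2 = -(-762.300)/(30.250) = 25.2000.
Total m = m_1 x m_2 = (0.2500)(25.2000) = 6.3000.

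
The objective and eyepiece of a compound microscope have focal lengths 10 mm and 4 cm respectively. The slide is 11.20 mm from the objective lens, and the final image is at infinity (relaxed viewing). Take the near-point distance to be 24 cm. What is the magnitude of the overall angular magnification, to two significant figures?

50

Convert to cm: f_obj = 10 mm = 1 cm; d_o = 11.20 mm = 1.12 cm.
Objective: 1/d_i = 1/f_obj - 1/d_o = 1/1 - 1/1.12 = 0.10714 cm^-1, so d_i = 9.333 cm.
m_obj = -d_i/d_o = -9.333/1.12 = -8.333.
Eyepiece angular magnification (image at infinity): M_eye = D/f_e = 24/4 = 6.000.
Overall M = m_obj x M_eye = (-8.333)(6.000) = -50.00.
|M| = 50.00.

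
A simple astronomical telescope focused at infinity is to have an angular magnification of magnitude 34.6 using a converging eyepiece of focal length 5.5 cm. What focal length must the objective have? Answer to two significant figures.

190 cm

|M| = f_obj/|f_eye|, so f_obj = |M| x |f_eye| = 34.6 x 5.5 = 190.300 cm.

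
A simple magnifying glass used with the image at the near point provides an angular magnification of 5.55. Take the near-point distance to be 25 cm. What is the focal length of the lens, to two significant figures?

For the image at the near point, M = 1 + D/f.
f = D/(M - 1) = 25/(5.55 - 1) = 5.495 cm.

5.5 cm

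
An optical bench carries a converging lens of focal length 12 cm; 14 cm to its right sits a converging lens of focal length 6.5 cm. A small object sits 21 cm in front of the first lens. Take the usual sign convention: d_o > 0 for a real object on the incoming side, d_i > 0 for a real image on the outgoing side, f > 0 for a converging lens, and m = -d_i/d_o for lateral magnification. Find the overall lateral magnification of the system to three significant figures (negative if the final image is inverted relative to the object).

-0.423

First lens: d_i1 = 1/(1/12 - 1/21) = 28.000 cm.
m_1 = -(28.000)/21 = -1.3333.
Since 28.000 cm > 14 cm, the first image lies past the second lens and serves as a virtual object: d_o2 = L - d_i1 = -14.000 cm.
Second lens: d_i2 = 1/(1/6.5 - 1/(-14.000)) = 4.439 cm.
m_2 = -(4.439)/(-14.000) = 0.3171.
The system's lateral magnification is m_1 m_2 = (-1.3333)(0.3171) = -0.4228.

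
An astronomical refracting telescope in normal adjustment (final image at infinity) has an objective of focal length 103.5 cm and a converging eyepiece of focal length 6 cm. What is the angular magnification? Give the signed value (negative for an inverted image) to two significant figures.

-17

M = -f_obj/f_eye = -103.5/(6) = -17.250.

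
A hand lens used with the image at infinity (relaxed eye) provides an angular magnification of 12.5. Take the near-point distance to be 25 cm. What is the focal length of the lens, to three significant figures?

2.00 cm

For the image at infinity, M = D/f.
f = D/M = 25/12.5 = 2.000 cm.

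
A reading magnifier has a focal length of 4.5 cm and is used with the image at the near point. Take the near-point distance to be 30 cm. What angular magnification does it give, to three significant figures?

7.67

M = 1 + D/f = 1 + 30/4.5 = 7.667.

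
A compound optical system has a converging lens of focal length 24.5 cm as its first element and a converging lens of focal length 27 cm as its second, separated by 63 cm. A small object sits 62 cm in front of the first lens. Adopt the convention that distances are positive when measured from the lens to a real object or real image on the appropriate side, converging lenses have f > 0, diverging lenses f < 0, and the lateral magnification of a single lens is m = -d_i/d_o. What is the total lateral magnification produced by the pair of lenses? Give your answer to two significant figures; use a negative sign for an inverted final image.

-3.9

First lens: d_i1 = 1/(1/24.5 - 1/62) = 40.507 cm.
m_1 = -(40.507)/62 = -0.6533.
Object distance for lens 2: d_o2 = 63 - 40.507 = 22.493 cm.
Second lens: d_i2 = 1/(1/27 - 1/(22.493)) = -134.760 cm.
m_2 = -(-134.760)/(22.493) = 5.9911.
Overall magnification: m = m_1 m_2 = -3.9142.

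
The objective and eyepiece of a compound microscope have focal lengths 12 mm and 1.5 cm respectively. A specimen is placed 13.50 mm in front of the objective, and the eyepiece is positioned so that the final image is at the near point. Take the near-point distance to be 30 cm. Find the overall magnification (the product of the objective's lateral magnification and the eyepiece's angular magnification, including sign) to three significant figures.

-168

Convert to cm: f_obj = 12 mm = 1.2 cm; d_o = 13.50 mm = 1.35 cm.
Objective: 1/d_i = 1/f_obj - 1/d_o = 1/1.2 - 1/1.35 = 0.09259 cm^-1, so d_i = 10.800 cm.
m_obj = -d_i/d_o = -10.800/1.35 = -8.000.
Eyepiece angular magnification (image at near point): M_eye = 1 + D/f_e = 1 + 30/1.5 = 21.000.
Overall M = m_obj x M_eye = (-8.000)(21.000) = -168.00.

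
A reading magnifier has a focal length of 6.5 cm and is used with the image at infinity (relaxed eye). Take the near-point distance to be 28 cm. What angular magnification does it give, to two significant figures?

M = D/f = 28/6.5 = 4.308.

4.3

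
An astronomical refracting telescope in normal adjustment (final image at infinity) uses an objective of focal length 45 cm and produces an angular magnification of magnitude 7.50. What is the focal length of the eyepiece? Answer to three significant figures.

6.00 cm

|M| = f_obj/f_eye, so f_eye = f_obj/|M| = 45/7.5 = 6.000 cm.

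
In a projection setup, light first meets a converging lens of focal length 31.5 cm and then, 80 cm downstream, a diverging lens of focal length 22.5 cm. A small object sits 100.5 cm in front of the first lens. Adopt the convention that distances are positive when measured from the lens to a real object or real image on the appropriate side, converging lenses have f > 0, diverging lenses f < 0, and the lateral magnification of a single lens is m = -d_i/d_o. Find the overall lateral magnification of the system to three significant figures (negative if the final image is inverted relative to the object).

Lens 1: 1/d_i1 = 1/f_1 - 1/d_o1 = 1/31.5 - 1/100.5 = 0.02180 cm^-1, so d_i1 = 45.880 cm.
m_1 = -(45.880)/100.5 = -0.4565.
The intermediate image is 45.880 cm to the right of lens 1, so d_o2 = L - d_i1 = 80 - 45.880 = 34.120 cm.
Lens 2: 1/d_i2 = 1/f_2 - 1/d_o2 = 1/(-22.5) - 1/(34.120) = -0.07375 cm^-1, so d_i2 = -13.559 cm.
m_2 = -(-13.559)/(34.120) = 0.3974.
Total m = m_1 x m_2 = (-0.4565)(0.3974) = -0.1814.

-0.181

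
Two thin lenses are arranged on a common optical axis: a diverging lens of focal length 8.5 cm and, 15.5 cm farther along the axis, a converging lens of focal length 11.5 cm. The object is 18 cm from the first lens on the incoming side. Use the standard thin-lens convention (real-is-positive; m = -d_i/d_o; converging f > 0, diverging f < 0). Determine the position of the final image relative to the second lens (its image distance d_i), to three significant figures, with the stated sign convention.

Lens 1: 1/d_i1 = 1/f_1 - 1/d_o1 = 1/(-8.5) - 1/18 = -0.17320 cm^-1, so d_i1 = -5.774 cm.
With d_i1 < 0 the first image is virtual and lies on the object side; the object distance for lens 2 is d_o2 = 15.5 - (-5.774) = 21.274 cm.
Lens 2: 1/d_i2 = 1/f_2 - 1/d_o2 = 1/11.5 - 1/(21.274) = 0.03995 cm^-1, so d_i2 = 25.031 cm.

25.0 cm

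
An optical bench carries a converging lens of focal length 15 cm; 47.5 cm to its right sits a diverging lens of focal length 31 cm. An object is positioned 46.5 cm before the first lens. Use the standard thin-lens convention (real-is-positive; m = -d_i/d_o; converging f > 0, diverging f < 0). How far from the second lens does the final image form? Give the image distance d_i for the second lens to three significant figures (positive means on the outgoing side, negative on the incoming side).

Applying the thin-lens equation to the first lens, 1/15 = 1/46.5 + 1/d_i1, which gives d_i1 = 22.143 cm.
Object distance for lens 2: d_o2 = 47.5 - 22.143 = 25.357 cm.
Applying the thin-lens equation again with f_2 = -31 cm and d_o2 = 25.357 cm gives d_i2 = -13.948 cm.

-13.9 cm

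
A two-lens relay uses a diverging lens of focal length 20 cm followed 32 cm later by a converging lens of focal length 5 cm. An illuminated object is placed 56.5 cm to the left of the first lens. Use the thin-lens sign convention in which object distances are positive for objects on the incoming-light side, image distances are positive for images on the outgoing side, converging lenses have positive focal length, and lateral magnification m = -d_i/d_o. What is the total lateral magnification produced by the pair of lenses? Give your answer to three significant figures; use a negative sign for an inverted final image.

First lens: d_i1 = 1/(1/(-20) - 1/56.5) = -14.771 cm.
m_1 = -(-14.771)/56.5 = 0.2614.
With d_i1 < 0 the first image is virtual and lies on the object side; the object distance for lens 2 is d_o2 = 32 - (-14.771) = 46.771 cm.
Second lens: d_i2 = 1/(1/5 - 1/(46.771)) = 5.598 cm.
m_2 = -(5.598)/(46.771) = -0.1197.
Overall magnification: m = m_1 m_2 = -0.0313.

-0.0313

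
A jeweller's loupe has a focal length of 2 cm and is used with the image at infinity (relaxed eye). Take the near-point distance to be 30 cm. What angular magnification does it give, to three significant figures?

15.0

M = D/f = 30/2 = 15.000.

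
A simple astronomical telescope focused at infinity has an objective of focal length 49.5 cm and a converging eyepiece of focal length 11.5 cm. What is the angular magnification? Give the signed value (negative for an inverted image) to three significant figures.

M = -f_obj/f_eye = -49.5/(11.5) = -4.304.

-4.30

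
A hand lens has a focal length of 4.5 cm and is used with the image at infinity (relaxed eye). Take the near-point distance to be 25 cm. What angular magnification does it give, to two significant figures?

5.6

M = D/f = 25/4.5 = 5.556.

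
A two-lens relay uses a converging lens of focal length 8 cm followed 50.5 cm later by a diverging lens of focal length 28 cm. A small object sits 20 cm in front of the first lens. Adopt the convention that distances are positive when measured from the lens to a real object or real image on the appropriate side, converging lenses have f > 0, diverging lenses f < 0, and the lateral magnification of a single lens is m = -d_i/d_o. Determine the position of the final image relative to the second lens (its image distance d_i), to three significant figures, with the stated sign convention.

-16.0 cm

Lens 1: 1/d_i1 = 1/f_1 - 1/d_o1 = 1/8 - 1/20 = 0.07500 cm^-1, so d_i1 = 13.333 cm.
The intermediate image is 13.333 cm to the right of lens 1, so d_o2 = L - d_i1 = 50.5 - 13.333 = 37.167 cm.
Lens 2: 1/d_i2 = 1/f_2 - 1/d_o2 = 1/(-28) - 1/(37.167) = -0.06262 cm^-1, so d_i2 = -15.969 cm.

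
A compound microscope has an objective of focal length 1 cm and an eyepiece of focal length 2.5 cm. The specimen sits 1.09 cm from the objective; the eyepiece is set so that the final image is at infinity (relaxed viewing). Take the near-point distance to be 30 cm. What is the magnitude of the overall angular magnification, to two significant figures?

Objective: 1/d_i = 1/f_obj - 1/d_o = 1/1 - 1/1.09 = 0.08257 cm^-1, so d_i = 12.111 cm.
m_obj = -d_i/d_o = -12.111/1.09 = -11.111.
Eyepiece angular magnification (image at infinity): M_eye = D/f_e = 30/2.5 = 12.000.
Overall M = m_obj x M_eye = (-11.111)(12.000) = -133.33.
|M| = 133.33.

130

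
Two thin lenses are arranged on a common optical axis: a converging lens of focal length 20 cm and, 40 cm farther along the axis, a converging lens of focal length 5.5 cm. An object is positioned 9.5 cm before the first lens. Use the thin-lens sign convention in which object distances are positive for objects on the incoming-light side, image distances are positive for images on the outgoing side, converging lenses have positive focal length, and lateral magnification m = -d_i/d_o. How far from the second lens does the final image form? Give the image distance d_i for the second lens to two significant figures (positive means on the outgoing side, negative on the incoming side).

Lens 1: 1/d_i1 = 1/f_1 - 1/d_o1 = 1/20 - 1/9.5 = -0.05526 cm^-1, so d_i1 = -18.095 cm.
The intermediate image is virtual, 18.095 cm to the left of lens 1, so d_o2 = L - d_i1 = 40 - (-18.095) = 58.095 cm.
Lens 2: 1/d_i2 = 1/f_2 - 1/d_o2 = 1/5.5 - 1/(58.095) = 0.16461 cm^-1, so d_i2 = 6.075 cm.

6.1 cm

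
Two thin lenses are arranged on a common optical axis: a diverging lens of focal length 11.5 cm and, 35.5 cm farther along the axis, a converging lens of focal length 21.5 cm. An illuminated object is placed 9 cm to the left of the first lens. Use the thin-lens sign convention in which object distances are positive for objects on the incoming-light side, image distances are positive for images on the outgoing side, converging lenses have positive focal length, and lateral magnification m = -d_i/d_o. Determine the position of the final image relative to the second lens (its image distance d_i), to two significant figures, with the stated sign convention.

46 cm

Lens 1: 1/d_i1 = 1/f_1 - 1/d_o1 = 1/(-11.5) - 1/9 = -0.19807 cm^-1, so d_i1 = -5.049 cm.
With d_i1 < 0 the first image is virtual and lies on the object side; the object distance for lens 2 is d_o2 = 35.5 - (-5.049) = 40.549 cm.
Lens 2: 1/d_i2 = 1/f_2 - 1/d_o2 = 1/21.5 - 1/(40.549) = 0.02185 cm^-1, so d_i2 = 45.767 cm.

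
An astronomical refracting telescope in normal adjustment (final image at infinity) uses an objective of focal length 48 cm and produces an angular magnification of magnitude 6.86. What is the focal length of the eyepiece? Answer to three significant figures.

|M| = f_obj/f_eye, so f_eye = f_obj/|M| = 48/6.86 = 6.997 cm.

7.00 cm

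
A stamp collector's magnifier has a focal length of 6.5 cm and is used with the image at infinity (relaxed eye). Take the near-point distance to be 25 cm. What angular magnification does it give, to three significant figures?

M = D/f = 25/6.5 = 3.846.

3.85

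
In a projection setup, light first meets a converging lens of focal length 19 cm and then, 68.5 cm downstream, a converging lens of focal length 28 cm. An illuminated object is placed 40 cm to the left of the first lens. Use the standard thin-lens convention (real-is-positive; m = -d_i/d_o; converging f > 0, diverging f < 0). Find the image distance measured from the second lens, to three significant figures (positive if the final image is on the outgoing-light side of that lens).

210 cm

First lens: d_i1 = 1/(1/19 - 1/40) = 36.190 cm.
Object distance for lens 2: d_o2 = 68.5 - 36.190 = 32.310 cm.
Second lens: d_i2 = 1/(1/28 - 1/(32.310)) = 209.923 cm.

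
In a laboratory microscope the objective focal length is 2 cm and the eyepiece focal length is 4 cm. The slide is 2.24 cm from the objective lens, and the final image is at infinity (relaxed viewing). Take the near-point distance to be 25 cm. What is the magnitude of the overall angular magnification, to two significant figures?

52

Objective: 1/d_i = 1/f_obj - 1/d_o = 1/2 - 1/2.24 = 0.05357 cm^-1, so d_i = 18.667 cm.
m_obj = -d_i/d_o = -18.667/2.24 = -8.333.
Eyepiece angular magnification (image at infinity): M_eye = D/f_e = 25/4 = 6.250.
Overall M = m_obj x M_eye = (-8.333)(6.250) = -52.08.
|M| = 52.08.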